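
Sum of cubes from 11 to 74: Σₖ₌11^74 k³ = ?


Σₖ₌11^74 k³ = [74·75/2]² − [10·11/2]²
= 7700625 − 3025 = 7697600

Σk³ = 7697600


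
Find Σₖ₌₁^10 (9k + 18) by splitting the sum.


Σ(9k+18) = 9·Σk + 18·n
= 9·55 + 18·10
= 495 + 180 = 675

Σ = 675


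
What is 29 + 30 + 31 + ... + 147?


Σₖ₌29^147 k = Σₖ₌₁^147 k − Σₖ₌₁^28 k
= 147·148/2 − 28·29/2
= 10878 − 406 = 10472

Σk = 10472


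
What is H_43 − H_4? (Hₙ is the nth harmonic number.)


Σₖ₌5^43 1/k = 1/5 + 1/6 + 1/7 + ... + 1/43
= 277286409089906417/122332313750680800
≈ 2.2667

Sum = 277286409089906417/122332313750680800 ≈ 2.2667


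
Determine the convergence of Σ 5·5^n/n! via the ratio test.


aₙ = 5·5^n/n!
a_{n+1}/aₙ = 5^(n+1)/(n+1)! × n!/5^n  (constant 5 cancels)
= 5/(n+1)
L = lim(n→∞) 5/(n+1) = 0
L < 1 → series CONVERGES

Converges (ratio test: L = 0 < 1)


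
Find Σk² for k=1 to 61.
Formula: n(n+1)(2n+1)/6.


n = 61
n(n+1)(2n+1)/6 = 61×62×123/6
= 465186/6 = 77531

Σk² = 77531


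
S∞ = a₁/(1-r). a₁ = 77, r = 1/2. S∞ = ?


S∞ = a₁/(1-r) = 77/(1 - 1/2)
= 77/(1/2)
= 154

S∞ = 154


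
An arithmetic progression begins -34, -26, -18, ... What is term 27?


aₙ = a₁ + (n-1)d
= -34 + (27-1)×8
= -34 + 208
= 174

a_27 = 174


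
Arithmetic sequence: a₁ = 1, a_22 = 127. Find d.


d = (aₙ - a₁)/(n-1)
= (127 - 1)/(22-1)
= 126/21 = 6

d = 6


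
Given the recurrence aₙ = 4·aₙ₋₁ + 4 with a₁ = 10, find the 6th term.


Computing step by step:
a_1 = 10
a_2 = 44
a_3 = 180
a_4 = 724
a_5 = 2900
a_6 = 11604


a_6 = 11604


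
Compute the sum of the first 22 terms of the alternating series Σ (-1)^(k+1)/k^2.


S = 1 - 1/4 + 1/9 - 1/16 + 1/25 - 1/36 + 1/49 - 1/64 ± ...
= 0.8215
(Full series converges to +π²/12 ≈ +0.8225)

S_22 = 0.8215


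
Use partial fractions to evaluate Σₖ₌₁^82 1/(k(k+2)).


1/(k(k+2)) = (1/2)·(1/k - 1/(k+2)) (partial fractions)
Telescoping: Σ = (1/2)·(1 + 1/2 - 1/83 - 1/84) = 10291/13944

Sum = 10291/13944


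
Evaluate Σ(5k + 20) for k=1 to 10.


Σ(5k+20) = 5·Σk + 20·n
= 5·55 + 20·10
= 275 + 200 = 475

Σ = 475


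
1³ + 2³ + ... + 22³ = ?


n(n+1)/2 = 22×23/2 = 253
Σk³ = 253² = 64009

Σk³ = 64009


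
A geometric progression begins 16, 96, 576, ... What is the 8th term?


aₙ = a₁·r^(n-1)
= 16×6^7
= 16×279936
= 4478976

a_8 = 4478976


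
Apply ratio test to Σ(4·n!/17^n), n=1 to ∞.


aₙ = 4·n!/17^n
a_{n+1}/aₙ = (n+1)!/17^(n+1) × 17^n/n!  (constant 4 cancels)
= (n+1)/17
L = lim(n→∞) (n+1)/17 = ∞
L > 1 → series DIVERGES

Diverges (ratio test: L = ∞ > 1)


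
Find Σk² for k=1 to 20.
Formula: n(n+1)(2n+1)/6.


n = 20
n(n+1)(2n+1)/6 = 20×21×41/6
= 17220/6 = 2870

Σk² = 2870


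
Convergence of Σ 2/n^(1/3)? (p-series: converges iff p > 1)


p-series test: Σ c/n^p converges if p > 1, diverges if p ≤ 1 (constant c > 0 doesn't affect convergence).
p = 1/3
1/3 ≤ 1 → DIVERGES

Diverges (p = 1/3 ≤ 1)


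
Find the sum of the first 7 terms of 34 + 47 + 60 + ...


aₙ = 34 + (7-1)×13 = 112
Sₙ = n(a₁+aₙ)/2 = 7×(34+112)/2
= 7×146/2 = 511

S_7 = 511


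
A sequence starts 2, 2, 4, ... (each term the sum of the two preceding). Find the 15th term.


Computing iteratively: 2, 2, 4, 6, 10, 16, 26, 42, 68, 110, 178, 288, ...
a_15 = 1220

a_15 = 1220


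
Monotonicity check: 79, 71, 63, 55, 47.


Differences: -8, -8, -8, -8
All differences < 0 → strictly DECREASING

Monotonically decreasing


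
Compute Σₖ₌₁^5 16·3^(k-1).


Sₙ = 16×(3^5 - 1)/(3 - 1)
= 16×(243 - 1)/2
= 16×242/2
= 1936

S_5 = 1936


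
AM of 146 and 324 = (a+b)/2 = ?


AM = (146 + 324)/2 = 470/2 = 235

AM = 235


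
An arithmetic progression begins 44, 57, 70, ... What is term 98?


aₙ = a₁ + (n-1)d
= 44 + (98-1)×13
= 44 + 1261
= 1305

a_98 = 1305


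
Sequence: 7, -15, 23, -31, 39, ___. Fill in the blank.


Pattern: alternating sign, magnitude arithmetic (d=8)
Terms: 7, -15, 23, -31, 39
Next term = -47

Next term = -47


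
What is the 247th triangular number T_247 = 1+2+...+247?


n(n+1)/2 = 247×248/2 = 61256/2 = 30628

Σk = 30628


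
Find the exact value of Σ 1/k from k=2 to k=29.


Σₖ₌2^29 1/k = 1/2 + 1/3 + 1/4 + ... + 1/29
= 6897956948587/2329089562800
≈ 2.9617

Sum = 6897956948587/2329089562800 ≈ 2.9617


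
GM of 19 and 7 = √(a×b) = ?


GM = √(19×7) = √133 = 11.5326

GM = 11.5326


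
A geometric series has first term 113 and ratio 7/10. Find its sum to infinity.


S∞ = a₁/(1-r) = 113/(1 - 7/10)
= 113/(3/10)
= 1130/3

S∞ = 1130/3


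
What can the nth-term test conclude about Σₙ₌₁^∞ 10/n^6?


lim(n→∞) 10/n^6 = 0
lim aₙ = 0 → nth-term test is INCONCLUSIVE
(Need other tests; this is actually a convergent p-series with p=6 > 1)

Inconclusive (lim aₙ = 0; need another test)


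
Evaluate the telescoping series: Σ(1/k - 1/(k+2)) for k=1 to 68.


Telescoping with gap 2: two head and two tail terms survive.
= (1 + 1/2) - (1/69 + 1/70)
= 3/2 - 1/69 - 1/70 = 3553/2415

Sum = 3553/2415


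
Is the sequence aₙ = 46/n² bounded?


a₁ = 46, a₂ = 46/4, a₃ = 46/9, ...
0 < aₙ ≤ 46 for all n ≥ 1
The sequence IS bounded

Bounded (0 < aₙ ≤ 46)


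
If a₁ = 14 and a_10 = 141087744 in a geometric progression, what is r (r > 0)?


r^(n-1) = aₙ/a₁
r^9 = 141087744/14 = 10077696
r = 10077696^(1/9)
= 6

r = 6


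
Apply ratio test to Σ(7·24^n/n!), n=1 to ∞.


aₙ = 7·24^n/n!
a_{n+1}/aₙ = 24^(n+1)/(n+1)! × n!/24^n  (constant 7 cancels)
= 24/(n+1)
L = lim(n→∞) 24/(n+1) = 0
L < 1 → series CONVERGES

Converges (ratio test: L = 0 < 1)


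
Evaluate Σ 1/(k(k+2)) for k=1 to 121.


1/(k(k+2)) = (1/2)·(1/k - 1/(k+2)) (partial fractions)
Telescoping: Σ = (1/2)·(1 + 1/2 - 1/122 - 1/123) = 5566/7503

Sum = 5566/7503


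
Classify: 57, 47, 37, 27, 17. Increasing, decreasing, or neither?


Differences: -10, -10, -10, -10
All differences < 0 → strictly DECREASING

Monotonically decreasing


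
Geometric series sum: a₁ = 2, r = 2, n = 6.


Sₙ = 2×(2^6 - 1)/(2 - 1)
= 2×(64 - 1)/1
= 2×63/1
= 126

S_6 = 126


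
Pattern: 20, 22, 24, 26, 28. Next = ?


Pattern: arithmetic (d=2)
Terms: 20, 22, 24, 26, 28
Next term = 30

Next term = 30


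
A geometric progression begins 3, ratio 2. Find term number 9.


aₙ = a₁·r^(n-1)
= 3×2^8
= 3×256
= 768

a_9 = 768


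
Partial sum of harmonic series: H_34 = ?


H_34 = 1/1 + 1/2 + 1/3 + ... + 1/34
= 54062195834749/13127595717600
≈ 4.1182

H_34 = 54062195834749/13127595717600 ≈ 4.1182


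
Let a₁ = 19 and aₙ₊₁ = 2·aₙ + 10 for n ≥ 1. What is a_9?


Computing step by step:
a_1 = 19
a_2 = 48
a_3 = 106
a_4 = 222
a_5 = 454
a_6 = 918
a_7 = 1846
a_8 = 3702
a_9 = 7414


a_9 = 7414


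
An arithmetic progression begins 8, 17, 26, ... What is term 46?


aₙ = a₁ + (n-1)d
= 8 + (46-1)×9
= 8 + 405
= 413

a_46 = 413


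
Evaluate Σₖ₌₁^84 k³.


n(n+1)/2 = 84×85/2 = 3570
Σk³ = 3570² = 12744900

Σk³ = 12744900


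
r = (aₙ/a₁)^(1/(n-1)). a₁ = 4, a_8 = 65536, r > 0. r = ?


r^(n-1) = aₙ/a₁
r^7 = 65536/4 = 16384
r = 16384^(1/7)
= 4

r = 4


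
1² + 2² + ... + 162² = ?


n = 162
n(n+1)(2n+1)/6 = 162×163×325/6
= 8581950/6 = 1430325

Σk² = 1430325


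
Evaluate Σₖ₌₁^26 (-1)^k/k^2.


S = -1 + 1/4 - 1/9 + 1/16 - 1/25 + 1/36 - 1/49 + 1/64 ± ...
= -0.8218
(Full series converges to -π²/12 ≈ -0.8225)

S_26 = -0.8218


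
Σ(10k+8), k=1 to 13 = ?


Σ(10k+8) = 10·Σk + 8·n
= 10·91 + 8·13
= 910 + 104 = 1014

Σ = 1014


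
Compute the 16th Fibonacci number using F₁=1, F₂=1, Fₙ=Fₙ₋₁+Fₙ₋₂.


Fibonacci sequence: 1, 1, 2, 3, 5, 8, 13, 21, 34, 55, 89, ...
F(16) = 987

F(16) = 987


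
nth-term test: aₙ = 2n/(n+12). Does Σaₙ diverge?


lim(n→∞) 2n/(n+12) = 2/1 = 2  (divide numerator and denominator by n)
lim aₙ = 2 ≠ 0 → series DIVERGES

Diverges (lim aₙ = 2 ≠ 0)


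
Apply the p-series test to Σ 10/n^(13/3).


p-series test: Σ c/n^p converges if p > 1, diverges if p ≤ 1 (constant c > 0 doesn't affect convergence).
p = 13/3
13/3 > 1 → CONVERGES

Converges (p = 13/3 > 1)


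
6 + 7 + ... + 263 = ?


Σₖ₌6^263 k = Σₖ₌₁^263 k − Σₖ₌₁^5 k
= 263·264/2 − 5·6/2
= 34716 − 15 = 34701

Σk = 34701


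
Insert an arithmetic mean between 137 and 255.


AM = (137 + 255)/2 = 392/2 = 196

AM = 196


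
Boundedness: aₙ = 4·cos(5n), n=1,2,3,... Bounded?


For all n, -1 ≤ cos(5n) ≤ 1, so -4 ≤ 4·cos(5n) ≤ 4
Lower bound: -4, Upper bound: 4
The sequence IS bounded

Bounded (-4 ≤ aₙ ≤ 4)


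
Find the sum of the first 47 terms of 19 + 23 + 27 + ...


aₙ = 19 + (47-1)×4 = 203
Sₙ = n(a₁+aₙ)/2 = 47×(19+203)/2
= 47×222/2 = 5217

S_47 = 5217


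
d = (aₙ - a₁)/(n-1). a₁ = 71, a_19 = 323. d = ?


d = (aₙ - a₁)/(n-1)
= (323 - 71)/(19-1)
= 252/18 = 14

d = 14


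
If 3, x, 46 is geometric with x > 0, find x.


GM = √(3×46) = √138 = 11.7473

GM = 11.7473


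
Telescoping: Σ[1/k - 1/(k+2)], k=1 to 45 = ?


Telescoping with gap 2: two head and two tail terms survive.
= (1 + 1/2) - (1/46 + 1/47)
= 3/2 - 1/46 - 1/47 = 1575/1081

Sum = 1575/1081


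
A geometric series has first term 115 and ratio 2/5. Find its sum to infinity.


S∞ = a₁/(1-r) = 115/(1 - 2/5)
= 115/(3/5)
= 575/3

S∞ = 575/3


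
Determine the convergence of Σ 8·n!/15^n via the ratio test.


aₙ = 8·n!/15^n
a_{n+1}/aₙ = (n+1)!/15^(n+1) × 15^n/n!  (constant 8 cancels)
= (n+1)/15
L = lim(n→∞) (n+1)/15 = ∞
L > 1 → series DIVERGES

Diverges (ratio test: L = ∞ > 1)


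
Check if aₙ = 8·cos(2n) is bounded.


For all n, -1 ≤ cos(2n) ≤ 1, so -8 ≤ 8·cos(2n) ≤ 8
Lower bound: -8, Upper bound: 8
The sequence IS bounded

Bounded (-8 ≤ aₙ ≤ 8)


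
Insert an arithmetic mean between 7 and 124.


AM = (7 + 124)/2 = 131/2 = 65.5

AM = 65.5


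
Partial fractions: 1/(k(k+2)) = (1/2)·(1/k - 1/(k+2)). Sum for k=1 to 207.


1/(k(k+2)) = (1/2)·(1/k - 1/(k+2)) (partial fractions)
Telescoping: Σ = (1/2)·(1 + 1/2 - 1/208 - 1/209) = 64791/86944

Sum = 64791/86944


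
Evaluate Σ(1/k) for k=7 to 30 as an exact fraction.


Σₖ₌7^30 1/k = 1/7 + 1/8 + 1/9 + ... + 1/30
= 3598413401287/2329089562800
≈ 1.545

Sum = 3598413401287/2329089562800 ≈ 1.545


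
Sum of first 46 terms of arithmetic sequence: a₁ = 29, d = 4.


aₙ = 29 + (46-1)×4 = 209
Sₙ = n(a₁+aₙ)/2 = 46×(29+209)/2
= 46×238/2 = 5474

S_46 = 5474


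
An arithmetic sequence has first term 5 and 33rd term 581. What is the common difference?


d = (aₙ - a₁)/(n-1)
= (581 - 5)/(33-1)
= 576/32 = 18

d = 18


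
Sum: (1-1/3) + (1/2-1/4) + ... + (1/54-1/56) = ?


Telescoping with gap 2: two head and two tail terms survive.
= (1 + 1/2) - (1/55 + 1/56)
= 3/2 - 1/55 - 1/56 = 4509/3080

Sum = 4509/3080


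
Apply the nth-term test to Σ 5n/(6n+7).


lim(n→∞) 5n/(6n+7) = 5/6 = 5/6  (divide numerator and denominator by n)
lim aₙ = 5/6 ≠ 0 → series DIVERGES

Diverges (lim aₙ = 5/6 ≠ 0)


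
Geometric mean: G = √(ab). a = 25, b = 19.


GM = √(25×19) = √475 = 21.7945

GM = 21.7945


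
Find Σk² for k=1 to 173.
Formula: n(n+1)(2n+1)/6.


n = 173
n(n+1)(2n+1)/6 = 173×174×347/6
= 10445394/6 = 1740899

Σk² = 1740899


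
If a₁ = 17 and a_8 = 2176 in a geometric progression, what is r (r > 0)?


r^(n-1) = aₙ/a₁
r^7 = 2176/17 = 128
r = 128^(1/7)
= 2

r = 2


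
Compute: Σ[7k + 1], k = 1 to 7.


Σ(7k+1) = 7·Σk + 1·n
= 7·28 + 1·7
= 196 + 7 = 203

Σ = 203


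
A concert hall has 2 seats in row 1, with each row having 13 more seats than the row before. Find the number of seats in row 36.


aₙ = a₁ + (n-1)d
= 2 + (36-1)×13
= 2 + 455
= 457

a_36 = 457


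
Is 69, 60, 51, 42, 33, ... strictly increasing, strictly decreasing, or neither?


Differences: -9, -9, -9, -9
All differences < 0 → strictly DECREASING

Monotonically decreasing


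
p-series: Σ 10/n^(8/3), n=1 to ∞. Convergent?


p-series test: Σ c/n^p converges if p > 1, diverges if p ≤ 1 (constant c > 0 doesn't affect convergence).
p = 8/3
8/3 > 1 → CONVERGES

Converges (p = 8/3 > 1)


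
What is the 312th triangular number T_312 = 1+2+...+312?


n(n+1)/2 = 312×313/2 = 97656/2 = 48828

Σk = 48828


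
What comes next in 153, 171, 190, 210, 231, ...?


Pattern: triangular numbers: n(n+1)/2
Terms: 153, 171, 190, 210, 231
Next term = 253

Next term = 253


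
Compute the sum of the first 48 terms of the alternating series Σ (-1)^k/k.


S = -1 + 1/2 - 1/3 + 1/4 - 1/5 + 1/6 - 1/7 + 1/8 ± ...
= -0.6828
(Full series converges to -ln(2) ≈ -0.6931)

S_48 = -0.6828


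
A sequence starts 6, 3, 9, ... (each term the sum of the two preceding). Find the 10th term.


Computing iteratively: 6, 3, 9, 12, 21, 33, 54, 87, 141, 228
a_10 = 228

a_10 = 228


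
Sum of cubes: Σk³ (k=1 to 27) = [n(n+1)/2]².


n(n+1)/2 = 27×28/2 = 378
Σk³ = 378² = 142884

Σk³ = 142884


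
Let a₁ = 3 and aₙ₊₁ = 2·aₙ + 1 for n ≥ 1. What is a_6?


Computing step by step:
a_1 = 3
a_2 = 7
a_3 = 15
a_4 = 31
a_5 = 63
a_6 = 127


a_6 = 127


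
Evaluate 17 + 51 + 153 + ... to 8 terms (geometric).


Sₙ = 17×(3^8 - 1)/(3 - 1)
= 17×(6561 - 1)/2
= 17×6560/2
= 55760

S_8 = 55760


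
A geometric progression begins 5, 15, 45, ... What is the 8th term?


aₙ = a₁·r^(n-1)
= 5×3^7
= 5×2187
= 10935

a_8 = 10935


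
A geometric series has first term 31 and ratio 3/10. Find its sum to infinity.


S∞ = a₁/(1-r) = 31/(1 - 3/10)
= 31/(7/10)
= 310/7

S∞ = 310/7


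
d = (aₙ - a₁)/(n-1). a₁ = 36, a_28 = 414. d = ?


d = (aₙ - a₁)/(n-1)
= (414 - 36)/(28-1)
= 378/27 = 14

d = 14


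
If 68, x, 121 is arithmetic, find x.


AM = (68 + 121)/2 = 189/2 = 94.5

AM = 94.5


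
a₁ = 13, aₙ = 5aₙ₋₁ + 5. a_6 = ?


Computing step by step:
a_1 = 13
a_2 = 70
a_3 = 355
a_4 = 1780
a_5 = 8905
a_6 = 44530


a_6 = 44530


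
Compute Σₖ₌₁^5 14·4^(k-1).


Sₙ = 14×(4^5 - 1)/(4 - 1)
= 14×(1024 - 1)/3
= 14×1023/3
= 4774

S_5 = 4774


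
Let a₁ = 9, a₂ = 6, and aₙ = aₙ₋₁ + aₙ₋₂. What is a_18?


Computing iteratively: 9, 6, 15, 21, 36, 57, 93, 150, 243, 393, 636, 1029, ...
a_18 = 18465

a_18 = 18465


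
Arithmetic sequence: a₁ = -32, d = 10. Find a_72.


aₙ = a₁ + (n-1)d
= -32 + (72-1)×10
= -32 + 710
= 678

a_72 = 678


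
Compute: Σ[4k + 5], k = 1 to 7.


Σ(4k+5) = 4·Σk + 5·n
= 4·28 + 5·7
= 112 + 35 = 147

Σ = 147


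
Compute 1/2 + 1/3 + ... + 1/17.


Σₖ₌2^17 1/k = 1/2 + 1/3 + 1/4 + ... + 1/17
= 29889983/12252240
≈ 2.4396

Sum = 29889983/12252240 ≈ 2.4396


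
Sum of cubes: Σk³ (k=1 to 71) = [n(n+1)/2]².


n(n+1)/2 = 71×72/2 = 2556
Σk³ = 2556² = 6533136

Σk³ = 6533136


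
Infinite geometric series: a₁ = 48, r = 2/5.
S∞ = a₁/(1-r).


S∞ = a₁/(1-r) = 48/(1 - 2/5)
= 48/(3/5)
= 80

S∞ = 80


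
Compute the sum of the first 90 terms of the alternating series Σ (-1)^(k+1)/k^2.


S = 1 - 1/4 + 1/9 - 1/16 + 1/25 - 1/36 + 1/49 - 1/64 ± ...
= 0.8224
(Full series converges to +π²/12 ≈ +0.8225)

S_90 = 0.8224


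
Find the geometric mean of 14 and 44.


GM = √(14×44) = √616 = 24.8193

GM = 24.8193


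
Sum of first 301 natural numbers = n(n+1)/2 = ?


n(n+1)/2 = 301×302/2 = 90902/2 = 45451

Σk = 45451


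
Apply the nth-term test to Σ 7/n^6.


lim(n→∞) 7/n^6 = 0
lim aₙ = 0 → nth-term test is INCONCLUSIVE
(Need other tests; this is actually a convergent p-series with p=6 > 1)

Inconclusive (lim aₙ = 0; need another test)


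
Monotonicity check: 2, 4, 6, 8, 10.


Differences: 2, 2, 2, 2
All differences > 0 → strictly INCREASING

Monotonically increasing


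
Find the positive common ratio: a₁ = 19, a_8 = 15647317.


r^(n-1) = aₙ/a₁
r^7 = 15647317/19 = 823543
r = 823543^(1/7)
= 7

r = 7


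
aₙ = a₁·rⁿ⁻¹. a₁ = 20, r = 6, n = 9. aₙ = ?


aₙ = a₁·r^(n-1)
= 20×6^8
= 20×1679616
= 33592320

a_9 = 33592320


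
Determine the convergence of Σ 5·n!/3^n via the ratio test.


aₙ = 5·n!/3^n
a_{n+1}/aₙ = (n+1)!/3^(n+1) × 3^n/n!  (constant 5 cancels)
= (n+1)/3
L = lim(n→∞) (n+1)/3 = ∞
L > 1 → series DIVERGES

Diverges (ratio test: L = ∞ > 1)


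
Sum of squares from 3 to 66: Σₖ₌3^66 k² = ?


Σₖ₌3^66 k² = Σₖ₌₁^66 k² − Σₖ₌₁^2 k²
= 66·67·133/6 − 2·3·5/6
= 98021 − 5 = 98016

Σk² = 98016


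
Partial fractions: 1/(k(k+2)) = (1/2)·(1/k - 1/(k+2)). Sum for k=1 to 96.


1/(k(k+2)) = (1/2)·(1/k - 1/(k+2)) (partial fractions)
Telescoping: Σ = (1/2)·(1 + 1/2 - 1/97 - 1/98) = 3516/4753

Sum = 3516/4753


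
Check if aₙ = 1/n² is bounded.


a₁ = 1, a₂ = 1/4, a₃ = 1/9, ...
0 < aₙ ≤ 1 for all n ≥ 1
The sequence IS bounded

Bounded (0 < aₙ ≤ 1)


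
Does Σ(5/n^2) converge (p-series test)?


p-series test: Σ c/n^p converges if p > 1, diverges if p ≤ 1 (constant c > 0 doesn't affect convergence).
p = 2
2 > 1 → CONVERGES

Converges (p = 2 > 1)


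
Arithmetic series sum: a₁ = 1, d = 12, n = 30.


aₙ = 1 + (30-1)×12 = 349
Sₙ = n(a₁+aₙ)/2 = 30×(1+349)/2
= 30×350/2 = 5250

S_30 = 5250


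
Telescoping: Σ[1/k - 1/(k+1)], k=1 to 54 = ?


Telescoping: adjacent terms cancel.
= 1/1 - 1/55
= 1 - 1/55 = 54/55

Sum = 54/55


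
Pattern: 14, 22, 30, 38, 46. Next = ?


Pattern: arithmetic (d=8)
Terms: 14, 22, 30, 38, 46
Next term = 54

Next term = 54


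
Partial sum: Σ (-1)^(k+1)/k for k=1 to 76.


S = 1 - 1/2 + 1/3 - 1/4 + 1/5 - 1/6 + 1/7 - 1/8 ± ...
= 0.6866
(Full series converges to +ln(2) ≈ +0.6931)

S_76 = 0.6866


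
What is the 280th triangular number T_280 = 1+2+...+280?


n(n+1)/2 = 280×281/2 = 78680/2 = 39340

Σk = 39340


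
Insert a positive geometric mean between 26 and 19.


GM = √(26×19) = √494 = 22.2261

GM = 22.2261


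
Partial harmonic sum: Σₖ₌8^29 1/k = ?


Σₖ₌8^29 1/k = 1/8 + 1/9 + 1/10 + ... + 1/29
= 3188050002127/2329089562800
≈ 1.3688

Sum = 3188050002127/2329089562800 ≈ 1.3688


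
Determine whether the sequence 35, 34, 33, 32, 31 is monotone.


Differences: -1, -1, -1, -1
All differences < 0 → strictly DECREASING

Monotonically decreasing


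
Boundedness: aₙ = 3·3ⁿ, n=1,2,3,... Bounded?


aₙ = 3·3ⁿ → as n→∞, aₙ→∞ (since base 3 > 1)
No finite upper bound exists
The sequence is UNBOUNDED

Unbounded (aₙ → ∞ as n → ∞)


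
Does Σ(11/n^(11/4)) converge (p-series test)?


p-series test: Σ c/n^p converges if p > 1, diverges if p ≤ 1 (constant c > 0 doesn't affect convergence).
p = 11/4
11/4 > 1 → CONVERGES

Converges (p = 11/4 > 1)


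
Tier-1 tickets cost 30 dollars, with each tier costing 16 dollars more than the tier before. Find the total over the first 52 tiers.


aₙ = 30 + (52-1)×16 = 846
Sₙ = n(a₁+aₙ)/2 = 52×(30+846)/2
= 52×876/2 = 22776

S_52 = 22776


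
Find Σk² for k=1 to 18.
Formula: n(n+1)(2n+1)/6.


n = 18
n(n+1)(2n+1)/6 = 18×19×37/6
= 12654/6 = 2109

Σk² = 2109


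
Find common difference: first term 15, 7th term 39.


d = (aₙ - a₁)/(n-1)
= (39 - 15)/(7-1)
= 24/6 = 4

d = 4


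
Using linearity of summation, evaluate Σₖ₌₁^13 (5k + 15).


Σ(5k+15) = 5·Σk + 15·n
= 5·91 + 15·13
= 455 + 195 = 650

Σ = 650


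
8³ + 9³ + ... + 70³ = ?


Σₖ₌8^70 k³ = [70·71/2]² − [7·8/2]²
= 6175225 − 784 = 6174441

Σk³ = 6174441


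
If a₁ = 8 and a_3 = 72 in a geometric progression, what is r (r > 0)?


r^(n-1) = aₙ/a₁
r^2 = 72/8 = 9
r = 9^(1/2)
= ±3; taking r > 0 gives r = 3

r = 3


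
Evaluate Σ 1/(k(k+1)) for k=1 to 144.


1/(k(k+1)) = 1/k - 1/(k+1) (partial fractions)
Telescoping: Σ = 1 - 1/145 = 144/145

Sum = 144/145


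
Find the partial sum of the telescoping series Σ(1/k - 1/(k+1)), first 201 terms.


Telescoping: adjacent terms cancel.
= 1/1 - 1/202
= 1 - 1/202 = 201/202

Sum = 201/202


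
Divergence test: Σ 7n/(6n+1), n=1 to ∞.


lim(n→∞) 7n/(6n+1) = 7/6 = 7/6  (divide numerator and denominator by n)
lim aₙ = 7/6 ≠ 0 → series DIVERGES

Diverges (lim aₙ = 7/6 ≠ 0)


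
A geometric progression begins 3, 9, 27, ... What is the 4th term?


aₙ = a₁·r^(n-1)
= 3×3^3
= 3×27
= 81

a_4 = 81


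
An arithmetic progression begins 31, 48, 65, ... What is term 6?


aₙ = a₁ + (n-1)d
= 31 + (6-1)×17
= 31 + 85
= 116

a_6 = 116


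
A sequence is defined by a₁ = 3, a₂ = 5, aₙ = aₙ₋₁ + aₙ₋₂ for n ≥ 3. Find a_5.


Computing iteratively: 3, 5, 8, 13, 21
a_5 = 21

a_5 = 21


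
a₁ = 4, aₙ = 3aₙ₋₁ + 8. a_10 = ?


Computing step by step:
a_1 = 4
a_2 = 20
a_3 = 68
a_4 = 212
a_5 = 644
a_6 = 1940
a_7 = 5828
a_8 = 17492
a_9 = 52484
a_10 = 157460


a_10 = 157460


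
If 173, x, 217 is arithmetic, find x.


AM = (173 + 217)/2 = 390/2 = 195

AM = 195


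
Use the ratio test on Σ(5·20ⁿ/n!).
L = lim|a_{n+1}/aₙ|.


aₙ = 5·20^n/n!
a_{n+1}/aₙ = 20^(n+1)/(n+1)! × n!/20^n  (constant 5 cancels)
= 20/(n+1)
L = lim(n→∞) 20/(n+1) = 0
L < 1 → series CONVERGES

Converges (ratio test: L = 0 < 1)


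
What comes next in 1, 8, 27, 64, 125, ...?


Pattern: perfect cubes: n³
Terms: 1, 8, 27, 64, 125
Next term = 216

Next term = 216


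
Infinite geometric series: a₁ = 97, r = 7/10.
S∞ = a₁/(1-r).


S∞ = a₁/(1-r) = 97/(1 - 7/10)
= 97/(3/10)
= 970/3

S∞ = 970/3


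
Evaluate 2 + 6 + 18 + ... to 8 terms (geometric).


Sₙ = 2×(3^8 - 1)/(3 - 1)
= 2×(6561 - 1)/2
= 2×6560/2
= 6560

S_8 = 6560


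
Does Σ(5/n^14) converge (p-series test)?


p-series test: Σ c/n^p converges if p > 1, diverges if p ≤ 1 (constant c > 0 doesn't affect convergence).
p = 14
14 > 1 → CONVERGES

Converges (p = 14 > 1)


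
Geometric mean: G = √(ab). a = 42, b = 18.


GM = √(42×18) = √756 = 27.4955

GM = 27.4955


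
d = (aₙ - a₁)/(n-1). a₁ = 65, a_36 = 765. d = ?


d = (aₙ - a₁)/(n-1)
= (765 - 65)/(36-1)
= 700/35 = 20

d = 20


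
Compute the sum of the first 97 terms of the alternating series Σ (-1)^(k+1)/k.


S = 1 - 1/2 + 1/3 - 1/4 + 1/5 - 1/6 + 1/7 - 1/8 ± ...
= 0.6983
(Full series converges to +ln(2) ≈ +0.6931)

S_97 = 0.6983


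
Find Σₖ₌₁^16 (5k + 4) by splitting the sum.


Σ(5k+4) = 5·Σk + 4·n
= 5·136 + 4·16
= 680 + 64 = 744

Σ = 744


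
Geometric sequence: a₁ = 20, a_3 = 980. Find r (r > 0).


r^(n-1) = aₙ/a₁
r^2 = 980/20 = 49
r = 49^(1/2)
= ±7; taking r > 0 gives r = 7

r = 7


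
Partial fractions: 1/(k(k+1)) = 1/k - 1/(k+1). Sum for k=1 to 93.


1/(k(k+1)) = 1/k - 1/(k+1) (partial fractions)
Telescoping: Σ = 1 - 1/94 = 93/94

Sum = 93/94


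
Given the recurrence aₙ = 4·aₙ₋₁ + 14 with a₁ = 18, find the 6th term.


Computing step by step:
a_1 = 18
a_2 = 86
a_3 = 358
a_4 = 1446
a_5 = 5798
a_6 = 23206


a_6 = 23206


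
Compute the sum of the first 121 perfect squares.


n = 121
n(n+1)(2n+1)/6 = 121×122×243/6
= 3587166/6 = 597861

Σk² = 597861


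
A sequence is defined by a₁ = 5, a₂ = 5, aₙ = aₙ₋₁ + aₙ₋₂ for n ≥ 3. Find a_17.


Computing iteratively: 5, 5, 10, 15, 25, 40, 65, 105, 170, 275, 445, 720, ...
a_17 = 7985

a_17 = 7985


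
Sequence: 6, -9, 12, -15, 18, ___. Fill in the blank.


Pattern: alternating sign, magnitude arithmetic (d=3)
Terms: 6, -9, 12, -15, 18
Next term = -21

Next term = -21


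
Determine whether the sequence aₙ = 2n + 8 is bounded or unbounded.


aₙ = 2n + 8 → as n→∞, aₙ→∞
No finite upper bound exists
The sequence is UNBOUNDED

Unbounded (aₙ → ∞ as n → ∞)


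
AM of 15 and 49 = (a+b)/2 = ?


AM = (15 + 49)/2 = 64/2 = 32

AM = 32


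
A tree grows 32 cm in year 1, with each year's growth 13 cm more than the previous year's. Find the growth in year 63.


aₙ = a₁ + (n-1)d
= 32 + (63-1)×13
= 32 + 806
= 838

a_63 = 838


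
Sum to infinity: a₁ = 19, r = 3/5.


S∞ = a₁/(1-r) = 19/(1 - 3/5)
= 19/(2/5)
= 95/2

S∞ = 95/2


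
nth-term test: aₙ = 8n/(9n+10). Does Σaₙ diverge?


lim(n→∞) 8n/(9n+10) = 8/9 = 8/9  (divide numerator and denominator by n)
lim aₙ = 8/9 ≠ 0 → series DIVERGES

Diverges (lim aₙ = 8/9 ≠ 0)


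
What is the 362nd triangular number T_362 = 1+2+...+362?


n(n+1)/2 = 362×363/2 = 131406/2 = 65703

Σk = 65703


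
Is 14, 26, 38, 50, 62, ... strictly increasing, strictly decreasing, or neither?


Differences: 12, 12, 12, 12
All differences > 0 → strictly INCREASING

Monotonically increasing


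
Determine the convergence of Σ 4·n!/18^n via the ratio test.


aₙ = 4·n!/18^n
a_{n+1}/aₙ = (n+1)!/18^(n+1) × 18^n/n!  (constant 4 cancels)
= (n+1)/18
L = lim(n→∞) (n+1)/18 = ∞
L > 1 → series DIVERGES

Diverges (ratio test: L = ∞ > 1)


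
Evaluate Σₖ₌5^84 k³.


Σₖ₌5^84 k³ = [84·85/2]² − [4·5/2]²
= 12744900 − 100 = 12744800

Σk³ = 12744800


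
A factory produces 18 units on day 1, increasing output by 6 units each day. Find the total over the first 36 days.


aₙ = 18 + (36-1)×6 = 228
Sₙ = n(a₁+aₙ)/2 = 36×(18+228)/2
= 36×246/2 = 4428

S_36 = 4428


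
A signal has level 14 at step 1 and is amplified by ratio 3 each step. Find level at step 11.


aₙ = a₁·r^(n-1)
= 14×3^10
= 14×59049
= 826686

a_11 = 826686


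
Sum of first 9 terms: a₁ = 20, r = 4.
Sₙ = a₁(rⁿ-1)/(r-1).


Sₙ = 20×(4^9 - 1)/(4 - 1)
= 20×(262144 - 1)/3
= 20×262143/3
= 1747620

S_9 = 1747620


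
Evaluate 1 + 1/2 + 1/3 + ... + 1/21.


H_21 = 1/1 + 1/2 + 1/3 + ... + 1/21
= 18858053/5173168
≈ 3.6454

H_21 = 18858053/5173168 ≈ 3.6454


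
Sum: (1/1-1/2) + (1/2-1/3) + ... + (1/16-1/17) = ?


Telescoping: adjacent terms cancel.
= 1/1 - 1/17
= 1 - 1/17 = 16/17

Sum = 16/17


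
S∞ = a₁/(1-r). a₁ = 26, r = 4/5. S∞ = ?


S∞ = a₁/(1-r) = 26/(1 - 4/5)
= 26/(1/5)
= 130

S∞ = 130


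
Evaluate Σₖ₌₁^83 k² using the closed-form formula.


n = 83
n(n+1)(2n+1)/6 = 83×84×167/6
= 1164324/6 = 194054

Σk² = 194054


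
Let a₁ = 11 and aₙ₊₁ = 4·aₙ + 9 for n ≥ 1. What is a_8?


Computing step by step:
a_1 = 11
a_2 = 53
a_3 = 221
a_4 = 893
a_5 = 3581
a_6 = 14333
a_7 = 57341
a_8 = 229373


a_8 = 229373


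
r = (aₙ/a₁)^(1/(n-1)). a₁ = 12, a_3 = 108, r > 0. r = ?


r^(n-1) = aₙ/a₁
r^2 = 108/12 = 9
r = 9^(1/2)
= ±3; taking r > 0 gives r = 3

r = 3


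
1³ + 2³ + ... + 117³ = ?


n(n+1)/2 = 117×118/2 = 6903
Σk³ = 6903² = 47651409

Σk³ = 47651409


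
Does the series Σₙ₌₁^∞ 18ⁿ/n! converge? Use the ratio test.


aₙ = 18^n/n!
a_{n+1}/aₙ = 18^(n+1)/(n+1)! × n!/18^n
= 18/(n+1)
L = lim(n→∞) 18/(n+1) = 0
L < 1 → series CONVERGES

Converges (ratio test: L = 0 < 1)


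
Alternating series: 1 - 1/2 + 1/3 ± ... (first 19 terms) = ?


S = 1 - 1/2 + 1/3 - 1/4 + 1/5 - 1/6 + 1/7 - 1/8 ± ...
= 0.7188
(Full series converges to +ln(2) ≈ +0.6931)

S_19 = 0.7188


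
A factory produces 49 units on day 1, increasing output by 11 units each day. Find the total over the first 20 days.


aₙ = 49 + (20-1)×11 = 258
Sₙ = n(a₁+aₙ)/2 = 20×(49+258)/2
= 20×307/2 = 3070

S_20 = 3070


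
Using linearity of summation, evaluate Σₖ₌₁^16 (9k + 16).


Σ(9k+16) = 9·Σk + 16·n
= 9·136 + 16·16
= 1224 + 256 = 1480

Σ = 1480


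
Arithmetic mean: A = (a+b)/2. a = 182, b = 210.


AM = (182 + 210)/2 = 392/2 = 196

AM = 196


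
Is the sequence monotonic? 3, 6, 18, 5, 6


Differences: 3, 12, -13, 1
Difference at position 1 is +3 (> 0) but position 3 is -13 (< 0) — sequence both rises and falls
→ NOT monotonic

Not monotonic


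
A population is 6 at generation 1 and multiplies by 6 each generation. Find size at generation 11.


aₙ = a₁·r^(n-1)
= 6×6^10
= 6×60466176
= 362797056

a_11 = 362797056


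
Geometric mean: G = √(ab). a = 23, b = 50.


GM = √(23×50) = √1150 = 33.9116

GM = 33.9116


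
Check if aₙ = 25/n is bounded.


a₁ = 25, a₂ = 25/2, a₃ = 25/3, ...
0 < aₙ ≤ 25 for all n ≥ 1
Lower bound: 0, Upper bound: 25
The sequence IS bounded

Bounded (0 < aₙ ≤ 25)


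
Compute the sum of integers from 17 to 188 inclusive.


Σₖ₌17^188 k = Σₖ₌₁^188 k − Σₖ₌₁^16 k
= 188·189/2 − 16·17/2
= 17766 − 136 = 17630

Σk = 17630


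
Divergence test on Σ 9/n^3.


lim(n→∞) 9/n^3 = 0
lim aₙ = 0 → nth-term test is INCONCLUSIVE
(Need other tests; this is actually a convergent p-series with p=3 > 1)

Inconclusive (lim aₙ = 0; need another test)


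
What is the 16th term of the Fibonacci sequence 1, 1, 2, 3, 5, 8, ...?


Fibonacci sequence: 1, 1, 2, 3, 5, 8, 13, 21, 34, 55, 89, ...
F(16) = 987

F(16) = 987


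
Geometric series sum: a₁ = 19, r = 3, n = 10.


Sₙ = 19×(3^10 - 1)/(3 - 1)
= 19×(59049 - 1)/2
= 19×59048/2
= 560956

S_10 = 560956


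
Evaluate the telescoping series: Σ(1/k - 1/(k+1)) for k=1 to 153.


Telescoping: adjacent terms cancel.
= 1/1 - 1/154
= 1 - 1/154 = 153/154

Sum = 153/154


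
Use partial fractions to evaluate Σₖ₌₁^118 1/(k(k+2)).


1/(k(k+2)) = (1/2)·(1/k - 1/(k+2)) (partial fractions)
Telescoping: Σ = (1/2)·(1 + 1/2 - 1/119 - 1/120) = 21181/28560

Sum = 21181/28560


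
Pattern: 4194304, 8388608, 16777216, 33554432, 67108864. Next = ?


Pattern: powers of 2: 2ⁿ
Terms: 4194304, 8388608, 16777216, 33554432, 67108864
Next term = 134217728

Next term = 134217728


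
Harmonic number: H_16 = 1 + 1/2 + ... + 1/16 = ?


H_16 = 1/1 + 1/2 + 1/3 + ... + 1/16
= 2436559/720720
≈ 3.3807

H_16 = 2436559/720720 ≈ 3.3807


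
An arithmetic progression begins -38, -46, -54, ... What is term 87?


aₙ = a₁ + (n-1)d
= -38 + (87-1)×-8
= -38 - 688
= -726

a_87 = -726


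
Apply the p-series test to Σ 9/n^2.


p-series test: Σ c/n^p converges if p > 1, diverges if p ≤ 1 (constant c > 0 doesn't affect convergence).
p = 2
2 > 1 → CONVERGES

Converges (p = 2 > 1)


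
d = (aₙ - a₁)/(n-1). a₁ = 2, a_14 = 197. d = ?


d = (aₙ - a₁)/(n-1)
= (197 - 2)/(14-1)
= 195/13 = 15

d = 15


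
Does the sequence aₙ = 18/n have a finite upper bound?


a₁ = 18, a₂ = 18/2, a₃ = 18/3, ...
0 < aₙ ≤ 18 for all n ≥ 1
Lower bound: 0, Upper bound: 18
The sequence IS bounded

Bounded (0 < aₙ ≤ 18)


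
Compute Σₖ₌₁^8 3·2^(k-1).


Sₙ = 3×(2^8 - 1)/(2 - 1)
= 3×(256 - 1)/1
= 3×255/1
= 765

S_8 = 765


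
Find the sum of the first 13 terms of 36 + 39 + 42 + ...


aₙ = 36 + (13-1)×3 = 72
Sₙ = n(a₁+aₙ)/2 = 13×(36+72)/2
= 13×108/2 = 702

S_13 = 702


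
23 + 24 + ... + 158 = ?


Σₖ₌23^158 k = Σₖ₌₁^158 k − Σₖ₌₁^22 k
= 158·159/2 − 22·23/2
= 12561 − 253 = 12308

Σk = 12308


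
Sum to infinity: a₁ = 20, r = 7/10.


S∞ = a₁/(1-r) = 20/(1 - 7/10)
= 20/(3/10)
= 200/3

S∞ = 200/3


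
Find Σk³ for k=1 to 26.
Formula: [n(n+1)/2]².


n(n+1)/2 = 26×27/2 = 351
Σk³ = 351² = 123201

Σk³ = 123201


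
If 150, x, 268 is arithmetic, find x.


AM = (150 + 268)/2 = 418/2 = 209

AM = 209


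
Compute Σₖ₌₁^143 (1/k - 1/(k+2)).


Telescoping with gap 2: two head and two tail terms survive.
= (1 + 1/2) - (1/144 + 1/145)
= 3/2 - 1/144 - 1/145 = 31031/20880

Sum = 31031/20880


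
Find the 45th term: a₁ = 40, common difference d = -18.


aₙ = a₁ + (n-1)d
= 40 + (45-1)×-18
= 40 - 792
= -752

a_45 = -752


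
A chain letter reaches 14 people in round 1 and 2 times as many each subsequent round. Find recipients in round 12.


aₙ = a₁·r^(n-1)
= 14×2^11
= 14×2048
= 28672

a_12 = 28672


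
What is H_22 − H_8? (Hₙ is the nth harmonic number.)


Σₖ₌9^22 1/k = 1/9 + 1/10 + 1/11 + ... + 1/22
= 25166327/25865840
≈ 0.973

Sum = 25166327/25865840 ≈ 0.973


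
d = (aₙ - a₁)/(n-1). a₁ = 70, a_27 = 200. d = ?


d = (aₙ - a₁)/(n-1)
= (200 - 70)/(27-1)
= 130/26 = 5

d = 5


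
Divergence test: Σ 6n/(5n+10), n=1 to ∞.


lim(n→∞) 6n/(5n+10) = 6/5 = 6/5  (divide numerator and denominator by n)
lim aₙ = 6/5 ≠ 0 → series DIVERGES

Diverges (lim aₙ = 6/5 ≠ 0)


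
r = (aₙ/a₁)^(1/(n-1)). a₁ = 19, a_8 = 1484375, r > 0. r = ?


r^(n-1) = aₙ/a₁
r^7 = 1484375/19 = 78125
r = 78125^(1/7)
= 5

r = 5


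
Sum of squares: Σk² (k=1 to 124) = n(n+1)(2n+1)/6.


n = 124
n(n+1)(2n+1)/6 = 124×125×249/6
= 3859500/6 = 643250

Σk² = 643250


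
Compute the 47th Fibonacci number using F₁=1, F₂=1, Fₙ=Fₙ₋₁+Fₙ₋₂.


Fibonacci sequence: 1, 1, 2, 3, 5, 8, 13, 21, 34, 55, 89, ...
F(47) = 2971215073

F(47) = 2971215073


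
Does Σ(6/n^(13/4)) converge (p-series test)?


p-series test: Σ c/n^p converges if p > 1, diverges if p ≤ 1 (constant c > 0 doesn't affect convergence).
p = 13/4
13/4 > 1 → CONVERGES

Converges (p = 13/4 > 1)


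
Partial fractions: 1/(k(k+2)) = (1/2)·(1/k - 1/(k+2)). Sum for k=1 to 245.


1/(k(k+2)) = (1/2)·(1/k - 1/(k+2)) (partial fractions)
Telescoping: Σ = (1/2)·(1 + 1/2 - 1/246 - 1/247) = 45325/60762

Sum = 45325/60762


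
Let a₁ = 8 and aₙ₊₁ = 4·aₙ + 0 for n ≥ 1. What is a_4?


Computing step by step:
a_1 = 8
a_2 = 32
a_3 = 128
a_4 = 512


a_4 = 512


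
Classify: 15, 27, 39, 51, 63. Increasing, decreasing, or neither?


Differences: 12, 12, 12, 12
All differences > 0 → strictly INCREASING

Monotonically increasing


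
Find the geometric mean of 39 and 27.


GM = √(39×27) = √1053 = 32.45

GM = 32.45


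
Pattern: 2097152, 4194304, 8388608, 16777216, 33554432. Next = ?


Pattern: powers of 2: 2ⁿ
Terms: 2097152, 4194304, 8388608, 16777216, 33554432
Next term = 67108864

Next term = 67108864


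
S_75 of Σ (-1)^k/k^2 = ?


S = -1 + 1/4 - 1/9 + 1/16 - 1/25 + 1/36 - 1/49 + 1/64 ± ...
= -0.8226
(Full series converges to -π²/12 ≈ -0.8225)

S_75 = -0.8226


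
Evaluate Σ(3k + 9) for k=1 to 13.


Σ(3k+9) = 3·Σk + 9·n
= 3·91 + 9·13
= 273 + 117 = 390

Σ = 390


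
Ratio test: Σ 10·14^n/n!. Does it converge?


aₙ = 10·14^n/n!
a_{n+1}/aₙ = 14^(n+1)/(n+1)! × n!/14^n  (constant 10 cancels)
= 14/(n+1)
L = lim(n→∞) 14/(n+1) = 0
L < 1 → series CONVERGES

Converges (ratio test: L = 0 < 1)


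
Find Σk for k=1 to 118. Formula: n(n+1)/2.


n(n+1)/2 = 118×119/2 = 14042/2 = 7021

Σk = 7021


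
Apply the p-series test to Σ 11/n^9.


p-series test: Σ c/n^p converges if p > 1, diverges if p ≤ 1 (constant c > 0 doesn't affect convergence).
p = 9
9 > 1 → CONVERGES

Converges (p = 9 > 1)


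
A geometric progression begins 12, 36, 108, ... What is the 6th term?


aₙ = a₁·r^(n-1)
= 12×3^5
= 12×243
= 2916

a_6 = 2916


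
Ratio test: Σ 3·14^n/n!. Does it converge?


aₙ = 3·14^n/n!
a_{n+1}/aₙ = 14^(n+1)/(n+1)! × n!/14^n  (constant 3 cancels)
= 14/(n+1)
L = lim(n→∞) 14/(n+1) = 0
L < 1 → series CONVERGES

Converges (ratio test: L = 0 < 1)


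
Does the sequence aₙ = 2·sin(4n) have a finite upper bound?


For all n, -1 ≤ sin(4n) ≤ 1, so -2 ≤ 2·sin(4n) ≤ 2
Lower bound: -2, Upper bound: 2
The sequence IS bounded

Bounded (-2 ≤ aₙ ≤ 2)


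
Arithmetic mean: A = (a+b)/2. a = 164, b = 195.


AM = (164 + 195)/2 = 359/2 = 179.5

AM = 179.5


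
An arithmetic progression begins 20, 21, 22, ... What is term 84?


aₙ = a₁ + (n-1)d
= 20 + (84-1)×1
= 20 + 83
= 103

a_84 = 103


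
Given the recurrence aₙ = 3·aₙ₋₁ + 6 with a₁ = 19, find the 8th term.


Computing step by step:
a_1 = 19
a_2 = 63
a_3 = 195
a_4 = 591
a_5 = 1779
a_6 = 5343
a_7 = 16035
a_8 = 48111


a_8 = 48111


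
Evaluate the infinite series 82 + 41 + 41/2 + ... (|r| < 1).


S∞ = a₁/(1-r) = 82/(1 - 1/2)
= 82/(1/2)
= 164

S∞ = 164


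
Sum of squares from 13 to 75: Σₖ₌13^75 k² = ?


Σₖ₌13^75 k² = Σₖ₌₁^75 k² − Σₖ₌₁^12 k²
= 75·76·151/6 − 12·13·25/6
= 143450 − 650 = 142800

Σk² = 142800


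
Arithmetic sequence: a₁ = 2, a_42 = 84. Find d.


d = (aₙ - a₁)/(n-1)
= (84 - 2)/(42-1)
= 82/41 = 2

d = 2


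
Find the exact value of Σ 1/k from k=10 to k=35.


Σₖ₌10^35 1/k = 1/10 + 1/11 + 1/12 + ... + 1/35
= 2471388351727/1875370816800
≈ 1.3178

Sum = 2471388351727/1875370816800 ≈ 1.3178


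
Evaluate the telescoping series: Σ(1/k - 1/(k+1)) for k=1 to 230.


Telescoping: adjacent terms cancel.
= 1/1 - 1/231
= 1 - 1/231 = 230/231

Sum = 230/231


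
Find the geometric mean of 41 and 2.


GM = √(41×2) = √82 = 9.0554

GM = 9.0554


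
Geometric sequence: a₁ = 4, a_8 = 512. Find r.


r^(n-1) = aₙ/a₁
r^7 = 512/4 = 128
r = 128^(1/7)
= 2

r = 2


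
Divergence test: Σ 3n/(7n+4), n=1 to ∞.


lim(n→∞) 3n/(7n+4) = 3/7 = 3/7  (divide numerator and denominator by n)
lim aₙ = 3/7 ≠ 0 → series DIVERGES

Diverges (lim aₙ = 3/7 ≠ 0)


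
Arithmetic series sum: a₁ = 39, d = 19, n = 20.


aₙ = 39 + (20-1)×19 = 400
Sₙ = n(a₁+aₙ)/2 = 20×(39+400)/2
= 20×439/2 = 4390

S_20 = 4390


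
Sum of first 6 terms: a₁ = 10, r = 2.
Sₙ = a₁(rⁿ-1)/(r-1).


Sₙ = 10×(2^6 - 1)/(2 - 1)
= 10×(64 - 1)/1
= 10×63/1
= 630

S_6 = 630


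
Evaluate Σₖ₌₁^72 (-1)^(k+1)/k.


S = 1 - 1/2 + 1/3 - 1/4 + 1/5 - 1/6 + 1/7 - 1/8 ± ...
= 0.6863
(Full series converges to +ln(2) ≈ +0.6931)

S_72 = 0.6863


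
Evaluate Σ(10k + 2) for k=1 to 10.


Σ(10k+2) = 10·Σk + 2·n
= 10·55 + 2·10
= 550 + 20 = 570

Σ = 570


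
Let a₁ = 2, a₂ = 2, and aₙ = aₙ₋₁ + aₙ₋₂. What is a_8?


Computing iteratively: 2, 2, 4, 6, 10, 16, 26, 42
a_8 = 42

a_8 = 42


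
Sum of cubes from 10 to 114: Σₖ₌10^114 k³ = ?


Σₖ₌10^114 k³ = [114·115/2]² − [9·10/2]²
= 42968025 − 2025 = 42966000

Σk³ = 42966000


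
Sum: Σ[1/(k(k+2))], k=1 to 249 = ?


1/(k(k+2)) = (1/2)·(1/k - 1/(k+2)) (partial fractions)
Telescoping: Σ = (1/2)·(1 + 1/2 - 1/250 - 1/251) = 23406/31375

Sum = 23406/31375


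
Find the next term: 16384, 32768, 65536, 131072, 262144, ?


Pattern: powers of 2: 2ⁿ
Terms: 16384, 32768, 65536, 131072, 262144
Next term = 524288

Next term = 524288


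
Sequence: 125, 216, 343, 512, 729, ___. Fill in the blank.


Pattern: perfect cubes: n³
Terms: 125, 216, 343, 512, 729
Next term = 1000

Next term = 1000


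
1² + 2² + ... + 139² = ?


n = 139
n(n+1)(2n+1)/6 = 139×140×279/6
= 5429340/6 = 904890

Σk² = 904890


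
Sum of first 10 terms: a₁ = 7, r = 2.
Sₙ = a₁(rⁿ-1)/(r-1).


Sₙ = 7×(2^10 - 1)/(2 - 1)
= 7×(1024 - 1)/1
= 7×1023/1
= 7161

S_10 = 7161
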